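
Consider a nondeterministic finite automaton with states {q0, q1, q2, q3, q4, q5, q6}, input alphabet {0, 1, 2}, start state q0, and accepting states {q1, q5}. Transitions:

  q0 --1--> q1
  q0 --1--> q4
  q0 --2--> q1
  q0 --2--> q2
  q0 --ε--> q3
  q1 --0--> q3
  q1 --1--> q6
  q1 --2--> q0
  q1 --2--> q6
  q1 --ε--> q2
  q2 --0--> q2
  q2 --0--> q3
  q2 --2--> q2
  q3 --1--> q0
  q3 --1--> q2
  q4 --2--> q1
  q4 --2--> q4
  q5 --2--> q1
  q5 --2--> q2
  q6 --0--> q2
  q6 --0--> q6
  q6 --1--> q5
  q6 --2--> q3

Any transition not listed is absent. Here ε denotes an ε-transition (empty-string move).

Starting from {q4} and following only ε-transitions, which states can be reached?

Begin with {q4}.
No ε-moves leave this set, so the closure equals the set itself.

{q4}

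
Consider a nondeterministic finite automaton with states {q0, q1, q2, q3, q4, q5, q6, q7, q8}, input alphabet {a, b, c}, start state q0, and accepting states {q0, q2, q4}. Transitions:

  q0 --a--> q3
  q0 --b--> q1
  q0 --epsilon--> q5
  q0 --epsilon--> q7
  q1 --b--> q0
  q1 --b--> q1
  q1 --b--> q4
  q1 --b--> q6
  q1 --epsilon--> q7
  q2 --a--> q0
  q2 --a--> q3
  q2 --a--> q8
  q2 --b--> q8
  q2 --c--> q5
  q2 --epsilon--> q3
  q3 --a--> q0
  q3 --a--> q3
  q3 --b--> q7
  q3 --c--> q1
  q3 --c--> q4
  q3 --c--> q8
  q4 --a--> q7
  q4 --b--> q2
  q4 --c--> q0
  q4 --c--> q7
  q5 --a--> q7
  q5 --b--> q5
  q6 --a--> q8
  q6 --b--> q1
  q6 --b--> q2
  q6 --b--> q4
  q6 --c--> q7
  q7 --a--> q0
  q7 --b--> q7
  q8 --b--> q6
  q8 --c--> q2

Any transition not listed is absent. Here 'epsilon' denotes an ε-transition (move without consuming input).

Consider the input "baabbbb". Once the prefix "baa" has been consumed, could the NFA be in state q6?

No

Start: ε-closure({q0}) = {q0, q5, q7}.
Read 'b': q0→{q1}, q5→{q5}, q7→{q7}; now {q1, q5, q7}.
Read 'a': q1→∅, q5→{q7}, q7→{q0}; union {q0, q7}; ε-closure = {q0, q5, q7}.
Read 'a': q0→{q3}, q5→{q7}, q7→{q0}; union {q0, q3, q7}; ε-closure = {q0, q3, q5, q7}.
State q6 is not in {q0, q3, q5, q7}.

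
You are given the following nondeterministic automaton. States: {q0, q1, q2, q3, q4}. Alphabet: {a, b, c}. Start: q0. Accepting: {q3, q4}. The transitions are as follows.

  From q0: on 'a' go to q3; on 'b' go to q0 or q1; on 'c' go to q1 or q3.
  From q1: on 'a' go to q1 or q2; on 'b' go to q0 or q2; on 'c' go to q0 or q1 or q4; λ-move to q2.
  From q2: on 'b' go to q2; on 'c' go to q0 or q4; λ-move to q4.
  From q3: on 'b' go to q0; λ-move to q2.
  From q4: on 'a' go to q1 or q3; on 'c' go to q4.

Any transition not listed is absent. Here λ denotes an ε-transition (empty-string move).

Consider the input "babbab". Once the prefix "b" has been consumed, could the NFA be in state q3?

Start in {q0}.
Read 'b': {q0} → {q0, q1, q2, q4}.
State q3 is not in {q0, q1, q2, q4}.

No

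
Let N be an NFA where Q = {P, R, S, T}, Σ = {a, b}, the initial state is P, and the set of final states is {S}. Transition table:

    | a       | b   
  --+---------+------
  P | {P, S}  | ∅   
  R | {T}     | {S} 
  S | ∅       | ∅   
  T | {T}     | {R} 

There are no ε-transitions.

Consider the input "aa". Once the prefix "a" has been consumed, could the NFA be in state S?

Yes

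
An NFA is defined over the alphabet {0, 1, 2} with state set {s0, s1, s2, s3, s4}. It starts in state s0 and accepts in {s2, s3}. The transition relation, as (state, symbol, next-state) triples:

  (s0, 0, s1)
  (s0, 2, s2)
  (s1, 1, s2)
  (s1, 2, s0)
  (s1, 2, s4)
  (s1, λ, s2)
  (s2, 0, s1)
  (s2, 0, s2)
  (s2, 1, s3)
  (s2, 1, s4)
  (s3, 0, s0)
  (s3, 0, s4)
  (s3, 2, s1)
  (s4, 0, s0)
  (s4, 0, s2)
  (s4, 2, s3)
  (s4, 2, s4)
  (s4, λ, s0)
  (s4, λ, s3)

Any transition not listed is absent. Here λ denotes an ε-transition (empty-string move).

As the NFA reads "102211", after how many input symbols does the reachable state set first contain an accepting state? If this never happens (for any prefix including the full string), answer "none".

none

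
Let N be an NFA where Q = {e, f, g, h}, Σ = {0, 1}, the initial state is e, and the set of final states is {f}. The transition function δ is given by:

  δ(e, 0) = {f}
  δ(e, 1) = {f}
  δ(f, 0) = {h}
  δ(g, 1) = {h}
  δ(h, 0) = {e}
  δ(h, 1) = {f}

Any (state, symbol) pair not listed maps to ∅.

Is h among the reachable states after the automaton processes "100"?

Start in {e}.
Read '1': e→{f}; now {f}.
Read '0': f→{h}; now {h}.
Read '0': h→{e}; now {e}.
State h is not in {e}.

No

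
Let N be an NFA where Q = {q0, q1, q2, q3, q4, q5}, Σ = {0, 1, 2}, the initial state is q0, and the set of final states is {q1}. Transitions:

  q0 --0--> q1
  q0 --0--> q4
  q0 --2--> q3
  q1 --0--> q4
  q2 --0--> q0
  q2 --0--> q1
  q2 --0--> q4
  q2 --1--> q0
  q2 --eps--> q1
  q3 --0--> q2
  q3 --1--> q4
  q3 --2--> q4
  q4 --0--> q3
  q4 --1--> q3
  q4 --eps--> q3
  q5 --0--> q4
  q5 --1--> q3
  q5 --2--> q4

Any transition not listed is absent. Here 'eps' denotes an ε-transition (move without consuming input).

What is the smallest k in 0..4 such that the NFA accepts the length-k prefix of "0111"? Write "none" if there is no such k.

1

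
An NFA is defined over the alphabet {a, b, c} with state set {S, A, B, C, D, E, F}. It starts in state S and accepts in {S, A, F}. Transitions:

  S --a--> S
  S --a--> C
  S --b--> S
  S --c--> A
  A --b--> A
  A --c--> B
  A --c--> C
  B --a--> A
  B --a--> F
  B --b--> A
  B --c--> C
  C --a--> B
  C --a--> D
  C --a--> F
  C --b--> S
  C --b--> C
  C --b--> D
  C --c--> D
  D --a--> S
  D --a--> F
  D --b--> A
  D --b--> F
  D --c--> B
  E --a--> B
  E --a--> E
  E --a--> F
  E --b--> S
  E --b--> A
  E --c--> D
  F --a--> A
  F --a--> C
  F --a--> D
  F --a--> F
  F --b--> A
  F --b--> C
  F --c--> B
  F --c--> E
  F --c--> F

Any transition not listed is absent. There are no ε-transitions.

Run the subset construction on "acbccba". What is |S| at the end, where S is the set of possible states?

Start in {S}.
Read 'a': S→{S, C}; now {S, C}.
Read 'c': S→{A}, C→{D}; now {A, D}.
Read 'b': A→{A}, D→{A, F}; now {A, F}.
Read 'c': A→{B, C}, F→{B, E, F}; now {B, C, E, F}.
Read 'c': B→{C}, C→{D}, E→{D}, F→{B, E, F}; now {B, C, D, E, F}.
Read 'b': B→{A}, C→{S, C, D}, D→{A, F}, E→{S, A}, F→{A, C}; now {S, A, C, D, F}.
Read 'a': S→{S, C}, A→∅, C→{B, D, F}, D→{S, F}, F→{A, C, D, F}; now {S, A, B, C, D, F}.
That set has 6 states.

6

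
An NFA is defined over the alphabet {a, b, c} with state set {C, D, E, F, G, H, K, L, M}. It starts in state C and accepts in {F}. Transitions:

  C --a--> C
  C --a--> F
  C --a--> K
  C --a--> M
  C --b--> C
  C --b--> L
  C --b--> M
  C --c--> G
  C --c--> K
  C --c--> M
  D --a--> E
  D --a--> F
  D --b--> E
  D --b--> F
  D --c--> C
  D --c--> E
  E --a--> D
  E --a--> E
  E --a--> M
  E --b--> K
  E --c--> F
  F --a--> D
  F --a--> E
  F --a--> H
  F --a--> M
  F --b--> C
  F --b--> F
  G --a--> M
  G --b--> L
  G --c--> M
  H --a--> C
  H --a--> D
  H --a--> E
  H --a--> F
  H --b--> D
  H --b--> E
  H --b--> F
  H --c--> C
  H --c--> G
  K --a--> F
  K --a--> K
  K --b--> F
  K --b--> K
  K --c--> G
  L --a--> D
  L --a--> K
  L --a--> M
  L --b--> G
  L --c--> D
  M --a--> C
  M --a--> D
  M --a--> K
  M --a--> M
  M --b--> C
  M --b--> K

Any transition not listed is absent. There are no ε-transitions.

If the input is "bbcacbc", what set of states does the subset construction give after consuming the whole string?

{D, G, K, M}

Start in {C}.
Read 'b': C→{C, L, M}; now {C, L, M}.
Read 'b': C→{C, L, M}, L→{G}, M→{C, K}; now {C, G, K, L, M}.
Read 'c': C→{G, K, M}, G→{M}, K→{G}, L→{D}, M→∅; now {D, G, K, M}.
Read 'a': D→{E, F}, G→{M}, K→{F, K}, M→{C, D, K, M}; now {C, D, E, F, K, M}.
Read 'c': C→{G, K, M}, D→{C, E}, E→{F}, F→∅, K→{G}, M→∅; now {C, E, F, G, K, M}.
Read 'b': C→{C, L, M}, E→{K}, F→{C, F}, G→{L}, K→{F, K}, M→{C, K}; now {C, F, K, L, M}.
Read 'c': C→{G, K, M}, F→∅, K→{G}, L→{D}, M→∅; now {D, G, K, M}.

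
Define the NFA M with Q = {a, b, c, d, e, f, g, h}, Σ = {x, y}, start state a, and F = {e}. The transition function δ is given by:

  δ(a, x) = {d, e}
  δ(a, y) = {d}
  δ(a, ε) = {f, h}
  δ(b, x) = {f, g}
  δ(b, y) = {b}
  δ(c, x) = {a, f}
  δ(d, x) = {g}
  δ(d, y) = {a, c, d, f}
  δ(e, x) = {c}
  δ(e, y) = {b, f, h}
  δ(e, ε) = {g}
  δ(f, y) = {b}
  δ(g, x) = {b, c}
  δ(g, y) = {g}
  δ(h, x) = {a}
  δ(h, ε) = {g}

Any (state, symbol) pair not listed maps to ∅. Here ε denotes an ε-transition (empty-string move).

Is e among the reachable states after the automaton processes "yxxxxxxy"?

No

Start: ε-closure({a}) = {a, f, g, h}.
Read 'y': a→{d}, f→{b}, g→{g}, h→∅; now {b, d, g}.
Read 'x': b→{f, g}, d→{g}, g→{b, c}; now {b, c, f, g}.
Read 'x': b→{f, g}, c→{a, f}, f→∅, g→{b, c}; union {a, b, c, f, g}; ε-closure = {a, b, c, f, g, h}.
Read 'x': a→{d, e}, b→{f, g}, c→{a, f}, f→∅, g→{b, c}, h→{a}; union {a, b, c, d, e, f, g}; ε-closure = {a, b, c, d, e, f, g, h}.
Read 'x': a→{d, e}, b→{f, g}, c→{a, f}, d→{g}, e→{c}, f→∅, g→{b, c}, h→{a}; union {a, b, c, d, e, f, g}; ε-closure = {a, b, c, d, e, f, g, h}.
Read 'x': a→{d, e}, b→{f, g}, c→{a, f}, d→{g}, e→{c}, f→∅, g→{b, c}, h→{a}; union {a, b, c, d, e, f, g}; ε-closure = {a, b, c, d, e, f, g, h}.
Read 'x': a→{d, e}, b→{f, g}, c→{a, f}, d→{g}, e→{c}, f→∅, g→{b, c}, h→{a}; union {a, b, c, d, e, f, g}; ε-closure = {a, b, c, d, e, f, g, h}.
Read 'y': a→{d}, b→{b}, c→∅, d→{a, c, d, f}, e→{b, f, h}, f→{b}, g→{g}, h→∅; now {a, b, c, d, f, g, h}.
State e is not in {a, b, c, d, f, g, h}.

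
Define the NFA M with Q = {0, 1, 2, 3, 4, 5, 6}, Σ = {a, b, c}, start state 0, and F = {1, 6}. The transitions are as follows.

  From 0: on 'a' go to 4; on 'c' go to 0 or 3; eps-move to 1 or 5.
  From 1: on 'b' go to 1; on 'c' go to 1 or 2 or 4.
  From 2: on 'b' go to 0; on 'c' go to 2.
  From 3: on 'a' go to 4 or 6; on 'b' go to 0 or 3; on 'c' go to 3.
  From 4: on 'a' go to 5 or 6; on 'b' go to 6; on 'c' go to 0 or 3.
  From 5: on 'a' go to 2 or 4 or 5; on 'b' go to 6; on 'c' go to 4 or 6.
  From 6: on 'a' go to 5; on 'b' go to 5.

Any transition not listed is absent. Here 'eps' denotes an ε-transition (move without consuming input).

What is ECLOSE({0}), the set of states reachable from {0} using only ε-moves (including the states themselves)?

Begin with {0}.
ε-move 0 → 1; add 1.
ε-move 0 → 5; add 5.

{0, 1, 5}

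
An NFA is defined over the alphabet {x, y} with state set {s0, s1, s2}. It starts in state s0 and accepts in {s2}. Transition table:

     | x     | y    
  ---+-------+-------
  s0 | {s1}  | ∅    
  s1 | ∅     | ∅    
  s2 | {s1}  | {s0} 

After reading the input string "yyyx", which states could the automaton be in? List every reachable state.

Start in {s0}.
Read 'y': s0→∅; now ∅.
The set is empty and remains empty for the remaining 3 symbols.

∅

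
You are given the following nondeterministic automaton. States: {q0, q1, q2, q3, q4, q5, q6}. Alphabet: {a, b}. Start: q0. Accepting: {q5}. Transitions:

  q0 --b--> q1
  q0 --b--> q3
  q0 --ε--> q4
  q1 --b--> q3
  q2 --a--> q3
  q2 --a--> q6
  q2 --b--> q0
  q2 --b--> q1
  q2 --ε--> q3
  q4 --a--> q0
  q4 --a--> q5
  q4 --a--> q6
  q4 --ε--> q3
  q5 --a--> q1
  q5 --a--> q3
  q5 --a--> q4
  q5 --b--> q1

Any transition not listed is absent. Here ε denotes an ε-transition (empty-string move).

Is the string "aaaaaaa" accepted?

Start: ε-closure({q0}) = {q0, q3, q4}.
Read 'a': q0→∅, q3→∅, q4→{q0, q5, q6}; union {q0, q5, q6}; ε-closure = {q0, q3, q4, q5, q6}.
Read 'a': q0→∅, q3→∅, q4→{q0, q5, q6}, q5→{q1, q3, q4}, q6→∅; now {q0, q1, q3, q4, q5, q6}.
Read 'a': q0→∅, q1→∅, q3→∅, q4→{q0, q5, q6}, q5→{q1, q3, q4}, q6→∅; now {q0, q1, q3, q4, q5, q6}.
Read 'a': q0→∅, q1→∅, q3→∅, q4→{q0, q5, q6}, q5→{q1, q3, q4}, q6→∅; now {q0, q1, q3, q4, q5, q6}.
Read 'a': q0→∅, q1→∅, q3→∅, q4→{q0, q5, q6}, q5→{q1, q3, q4}, q6→∅; now {q0, q1, q3, q4, q5, q6}.
Read 'a': q0→∅, q1→∅, q3→∅, q4→{q0, q5, q6}, q5→{q1, q3, q4}, q6→∅; now {q0, q1, q3, q4, q5, q6}.
Read 'a': q0→∅, q1→∅, q3→∅, q4→{q0, q5, q6}, q5→{q1, q3, q4}, q6→∅; now {q0, q1, q3, q4, q5, q6}.
The final set {q0, q1, q3, q4, q5, q6} contains the accepting state q5.

Yes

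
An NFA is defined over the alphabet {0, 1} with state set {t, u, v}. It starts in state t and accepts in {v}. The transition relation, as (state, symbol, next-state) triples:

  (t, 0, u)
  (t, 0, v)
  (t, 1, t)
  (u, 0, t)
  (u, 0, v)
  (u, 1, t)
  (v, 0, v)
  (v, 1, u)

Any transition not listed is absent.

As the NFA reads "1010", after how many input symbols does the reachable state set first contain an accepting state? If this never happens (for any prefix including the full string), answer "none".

Start in {t}.
Read '1': {t} → {t}.
Read '0': {t} → {u, v}.
None of the earlier sets intersect F, but {u, v} does.

2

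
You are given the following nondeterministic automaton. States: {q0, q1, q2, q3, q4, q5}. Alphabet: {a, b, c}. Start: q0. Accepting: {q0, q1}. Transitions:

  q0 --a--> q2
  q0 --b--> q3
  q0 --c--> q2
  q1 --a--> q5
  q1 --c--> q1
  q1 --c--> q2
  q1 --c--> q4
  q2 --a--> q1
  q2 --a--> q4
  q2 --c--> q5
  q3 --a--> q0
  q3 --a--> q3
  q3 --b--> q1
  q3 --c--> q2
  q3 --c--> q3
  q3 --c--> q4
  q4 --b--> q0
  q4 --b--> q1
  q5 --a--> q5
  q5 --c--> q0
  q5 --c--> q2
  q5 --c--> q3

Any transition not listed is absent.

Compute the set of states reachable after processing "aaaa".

Start in {q0}.
Read 'a': q0→{q2}; now {q2}.
Read 'a': q2→{q1, q4}; now {q1, q4}.
Read 'a': q1→{q5}, q4→∅; now {q5}.
Read 'a': q5→{q5}; now {q5}.

{q5}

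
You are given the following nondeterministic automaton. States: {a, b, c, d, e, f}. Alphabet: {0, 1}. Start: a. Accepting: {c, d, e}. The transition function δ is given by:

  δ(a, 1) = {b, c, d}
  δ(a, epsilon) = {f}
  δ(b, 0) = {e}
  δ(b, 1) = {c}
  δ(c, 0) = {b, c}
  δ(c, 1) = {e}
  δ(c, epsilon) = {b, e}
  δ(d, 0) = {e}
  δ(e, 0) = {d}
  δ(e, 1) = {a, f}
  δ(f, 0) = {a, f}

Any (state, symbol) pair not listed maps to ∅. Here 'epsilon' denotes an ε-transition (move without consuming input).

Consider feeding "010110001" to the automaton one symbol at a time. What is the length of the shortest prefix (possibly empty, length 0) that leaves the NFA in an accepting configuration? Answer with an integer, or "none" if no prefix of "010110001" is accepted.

2

Start: ε-closure({a}) = {a, f}.
Read '0': {a, f} → {a, f}.
Read '1': {a, f} → {b, c, d, e}.
None of the earlier sets intersect F, but {b, c, d, e} does.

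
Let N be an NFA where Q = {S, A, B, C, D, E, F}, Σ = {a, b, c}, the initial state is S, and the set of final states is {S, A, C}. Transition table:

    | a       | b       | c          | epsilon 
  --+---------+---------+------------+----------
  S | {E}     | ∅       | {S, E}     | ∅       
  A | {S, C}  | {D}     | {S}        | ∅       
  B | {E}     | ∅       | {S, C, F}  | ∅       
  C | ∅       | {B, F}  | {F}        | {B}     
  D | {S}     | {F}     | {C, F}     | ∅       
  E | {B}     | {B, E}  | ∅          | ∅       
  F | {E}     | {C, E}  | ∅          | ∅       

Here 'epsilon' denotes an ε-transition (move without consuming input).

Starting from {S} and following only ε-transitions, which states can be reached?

Begin with {S}.
No ε-moves leave this set, so the closure equals the set itself.

{S}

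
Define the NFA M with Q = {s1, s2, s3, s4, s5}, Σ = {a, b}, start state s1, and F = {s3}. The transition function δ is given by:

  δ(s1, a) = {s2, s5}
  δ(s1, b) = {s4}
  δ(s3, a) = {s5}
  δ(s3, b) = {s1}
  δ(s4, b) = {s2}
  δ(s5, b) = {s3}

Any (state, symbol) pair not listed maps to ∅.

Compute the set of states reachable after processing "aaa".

Start in {s1}.
Read 'a': s1→{s2, s5}; now {s2, s5}.
Read 'a': s2→∅, s5→∅; now ∅.
The set is empty and remains empty for the remaining 1 symbol.

∅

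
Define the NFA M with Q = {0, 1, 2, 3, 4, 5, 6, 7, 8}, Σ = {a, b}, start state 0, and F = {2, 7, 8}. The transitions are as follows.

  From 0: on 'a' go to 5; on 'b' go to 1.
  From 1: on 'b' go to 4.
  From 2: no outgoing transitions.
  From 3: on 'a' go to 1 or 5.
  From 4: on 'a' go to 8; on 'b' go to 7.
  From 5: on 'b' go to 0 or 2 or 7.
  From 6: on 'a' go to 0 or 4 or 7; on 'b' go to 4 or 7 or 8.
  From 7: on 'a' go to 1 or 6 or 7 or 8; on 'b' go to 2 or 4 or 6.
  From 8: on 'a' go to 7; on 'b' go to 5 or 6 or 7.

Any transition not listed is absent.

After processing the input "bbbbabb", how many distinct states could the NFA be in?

Start in {0}.
Read 'b': {0} → {1}.
Read 'b': {1} → {4}.
Read 'b': {4} → {7}.
Read 'b': {7} → {2, 4, 6}.
Read 'a': {2, 4, 6} → {0, 4, 7, 8}.
Read 'b': {0, 4, 7, 8} → {1, 2, 4, 5, 6, 7}.
Read 'b': {1, 2, 4, 5, 6, 7} → {0, 2, 4, 6, 7, 8}.
That set has 6 states.

6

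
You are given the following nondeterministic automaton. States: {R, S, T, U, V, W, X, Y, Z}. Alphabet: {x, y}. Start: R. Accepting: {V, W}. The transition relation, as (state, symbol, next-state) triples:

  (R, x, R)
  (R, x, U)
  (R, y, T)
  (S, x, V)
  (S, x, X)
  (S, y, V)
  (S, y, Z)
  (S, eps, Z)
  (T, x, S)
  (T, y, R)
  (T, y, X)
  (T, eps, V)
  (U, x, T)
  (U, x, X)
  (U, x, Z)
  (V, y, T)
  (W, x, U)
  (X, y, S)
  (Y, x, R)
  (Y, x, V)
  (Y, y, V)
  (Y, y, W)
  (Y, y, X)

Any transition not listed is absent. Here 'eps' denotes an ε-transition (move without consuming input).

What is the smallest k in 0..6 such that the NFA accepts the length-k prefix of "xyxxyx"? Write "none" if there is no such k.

2

Start in {R}.
Read 'x': R→{R, U}; now {R, U}.
Read 'y': R→{T}, U→∅; union {T}; ε-closure = {T, V}.
None of the earlier sets intersect F, but {T, V} does.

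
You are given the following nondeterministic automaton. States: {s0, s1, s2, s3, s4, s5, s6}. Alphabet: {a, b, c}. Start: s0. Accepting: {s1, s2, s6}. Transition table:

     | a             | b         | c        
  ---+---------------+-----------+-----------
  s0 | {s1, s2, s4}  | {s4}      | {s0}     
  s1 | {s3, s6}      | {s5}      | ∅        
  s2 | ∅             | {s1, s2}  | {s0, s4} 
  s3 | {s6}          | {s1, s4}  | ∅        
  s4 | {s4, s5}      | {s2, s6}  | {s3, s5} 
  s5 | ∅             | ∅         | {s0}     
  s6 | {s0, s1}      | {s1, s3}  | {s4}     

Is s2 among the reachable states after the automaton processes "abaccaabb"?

Start in {s0}.
Read 'a': s0→{s1, s2, s4}; now {s1, s2, s4}.
Read 'b': s1→{s5}, s2→{s1, s2}, s4→{s2, s6}; now {s1, s2, s5, s6}.
Read 'a': s1→{s3, s6}, s2→∅, s5→∅, s6→{s0, s1}; now {s0, s1, s3, s6}.
Read 'c': s0→{s0}, s1→∅, s3→∅, s6→{s4}; now {s0, s4}.
Read 'c': s0→{s0}, s4→{s3, s5}; now {s0, s3, s5}.
Read 'a': s0→{s1, s2, s4}, s3→{s6}, s5→∅; now {s1, s2, s4, s6}.
Read 'a': s1→{s3, s6}, s2→∅, s4→{s4, s5}, s6→{s0, s1}; now {s0, s1, s3, s4, s5, s6}.
Read 'b': s0→{s4}, s1→{s5}, s3→{s1, s4}, s4→{s2, s6}, s5→∅, s6→{s1, s3}; now {s1, s2, s3, s4, s5, s6}.
Read 'b': s1→{s5}, s2→{s1, s2}, s3→{s1, s4}, s4→{s2, s6}, s5→∅, s6→{s1, s3}; now {s1, s2, s3, s4, s5, s6}.
State s2 is in {s1, s2, s3, s4, s5, s6}.

Yes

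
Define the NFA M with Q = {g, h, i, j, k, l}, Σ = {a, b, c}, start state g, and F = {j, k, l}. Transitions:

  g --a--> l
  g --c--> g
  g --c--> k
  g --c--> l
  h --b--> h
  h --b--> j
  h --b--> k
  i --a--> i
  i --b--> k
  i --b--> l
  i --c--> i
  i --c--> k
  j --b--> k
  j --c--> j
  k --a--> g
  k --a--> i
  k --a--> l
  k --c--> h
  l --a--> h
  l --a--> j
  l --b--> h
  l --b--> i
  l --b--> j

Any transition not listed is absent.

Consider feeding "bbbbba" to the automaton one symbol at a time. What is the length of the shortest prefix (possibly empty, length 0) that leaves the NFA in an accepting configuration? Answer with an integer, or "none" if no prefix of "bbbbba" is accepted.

none

Start in {g}.
Read 'b': g→∅; now ∅.
The set is empty and remains empty for the remaining 5 symbols.
No reachable set along the way intersects F.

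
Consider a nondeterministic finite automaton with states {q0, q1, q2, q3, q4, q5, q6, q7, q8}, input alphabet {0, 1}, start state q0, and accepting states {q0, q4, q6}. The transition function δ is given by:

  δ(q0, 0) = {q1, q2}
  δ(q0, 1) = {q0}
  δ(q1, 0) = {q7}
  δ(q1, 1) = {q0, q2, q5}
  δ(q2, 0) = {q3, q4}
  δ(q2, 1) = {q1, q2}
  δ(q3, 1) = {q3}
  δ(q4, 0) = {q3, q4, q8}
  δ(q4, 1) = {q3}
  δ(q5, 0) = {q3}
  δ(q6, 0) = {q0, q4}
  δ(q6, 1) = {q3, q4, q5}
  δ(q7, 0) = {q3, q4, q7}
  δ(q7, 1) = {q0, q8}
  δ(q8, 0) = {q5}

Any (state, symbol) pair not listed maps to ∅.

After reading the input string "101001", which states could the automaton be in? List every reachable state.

{q0, q3, q8}

Start in {q0}.
Read '1': q0→{q0}; now {q0}.
Read '0': q0→{q1, q2}; now {q1, q2}.
Read '1': q1→{q0, q2, q5}, q2→{q1, q2}; now {q0, q1, q2, q5}.
Read '0': q0→{q1, q2}, q1→{q7}, q2→{q3, q4}, q5→{q3}; now {q1, q2, q3, q4, q7}.
Read '0': q1→{q7}, q2→{q3, q4}, q3→∅, q4→{q3, q4, q8}, q7→{q3, q4, q7}; now {q3, q4, q7, q8}.
Read '1': q3→{q3}, q4→{q3}, q7→{q0, q8}, q8→∅; now {q0, q3, q8}.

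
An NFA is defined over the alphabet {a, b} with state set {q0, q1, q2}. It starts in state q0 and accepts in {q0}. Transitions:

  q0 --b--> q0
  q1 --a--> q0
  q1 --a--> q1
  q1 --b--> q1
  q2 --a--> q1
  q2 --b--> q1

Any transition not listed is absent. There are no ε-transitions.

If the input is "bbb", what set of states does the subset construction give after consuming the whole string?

{q0}

Start in {q0}.
Read 'b': q0→{q0}; now {q0}.
Read 'b': q0→{q0}; now {q0}.
Read 'b': q0→{q0}; now {q0}.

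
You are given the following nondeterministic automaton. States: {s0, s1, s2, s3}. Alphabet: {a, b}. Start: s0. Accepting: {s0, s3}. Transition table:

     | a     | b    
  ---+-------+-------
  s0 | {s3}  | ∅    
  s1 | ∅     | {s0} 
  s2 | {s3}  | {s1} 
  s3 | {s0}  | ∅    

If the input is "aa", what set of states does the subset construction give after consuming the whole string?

{s0}

Start in {s0}.
Read 'a': s0→{s3}; now {s3}.
Read 'a': s3→{s0}; now {s0}.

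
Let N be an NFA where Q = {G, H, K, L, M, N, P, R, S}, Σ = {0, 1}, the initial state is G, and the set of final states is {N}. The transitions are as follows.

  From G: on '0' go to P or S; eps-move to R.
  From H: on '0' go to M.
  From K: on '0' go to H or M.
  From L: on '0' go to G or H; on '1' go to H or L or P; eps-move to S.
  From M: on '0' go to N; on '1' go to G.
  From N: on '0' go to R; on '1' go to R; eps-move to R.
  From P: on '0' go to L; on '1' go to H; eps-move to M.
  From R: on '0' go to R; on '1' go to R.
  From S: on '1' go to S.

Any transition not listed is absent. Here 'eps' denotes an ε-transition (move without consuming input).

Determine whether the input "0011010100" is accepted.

Start: ε-closure({G}) = {G, R}.
Read '0': G→{P, S}, R→{R}; union {P, R, S}; ε-closure = {M, P, R, S}.
Read '0': M→{N}, P→{L}, R→{R}, S→∅; union {L, N, R}; ε-closure = {L, N, R, S}.
Read '1': L→{H, L, P}, N→{R}, R→{R}, S→{S}; union {H, L, P, R, S}; ε-closure = {H, L, M, P, R, S}.
Read '1': H→∅, L→{H, L, P}, M→{G}, P→{H}, R→{R}, S→{S}; union {G, H, L, P, R, S}; ε-closure = {G, H, L, M, P, R, S}.
Read '0': G→{P, S}, H→{M}, L→{G, H}, M→{N}, P→{L}, R→{R}, S→∅; now {G, H, L, M, N, P, R, S}.
Read '1': G→∅, H→∅, L→{H, L, P}, M→{G}, N→{R}, P→{H}, R→{R}, S→{S}; union {G, H, L, P, R, S}; ε-closure = {G, H, L, M, P, R, S}.
Read '0': G→{P, S}, H→{M}, L→{G, H}, M→{N}, P→{L}, R→{R}, S→∅; now {G, H, L, M, N, P, R, S}.
Read '1': G→∅, H→∅, L→{H, L, P}, M→{G}, N→{R}, P→{H}, R→{R}, S→{S}; union {G, H, L, P, R, S}; ε-closure = {G, H, L, M, P, R, S}.
Read '0': G→{P, S}, H→{M}, L→{G, H}, M→{N}, P→{L}, R→{R}, S→∅; now {G, H, L, M, N, P, R, S}.
Read '0': G→{P, S}, H→{M}, L→{G, H}, M→{N}, N→{R}, P→{L}, R→{R}, S→∅; now {G, H, L, M, N, P, R, S}.
The final set {G, H, L, M, N, P, R, S} contains the accepting state N.

Yes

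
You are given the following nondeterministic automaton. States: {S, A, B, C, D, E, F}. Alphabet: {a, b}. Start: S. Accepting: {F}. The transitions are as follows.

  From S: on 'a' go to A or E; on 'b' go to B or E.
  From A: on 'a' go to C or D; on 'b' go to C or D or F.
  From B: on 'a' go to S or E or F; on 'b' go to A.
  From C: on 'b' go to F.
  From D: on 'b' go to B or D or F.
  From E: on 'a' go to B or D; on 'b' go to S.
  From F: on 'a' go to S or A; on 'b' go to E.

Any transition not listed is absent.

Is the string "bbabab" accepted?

Yes

Start in {S}.
Read 'b': {S} → {B, E}.
Read 'b': {B, E} → {S, A}.
Read 'a': {S, A} → {A, C, D, E}.
Read 'b': {A, C, D, E} → {S, B, C, D, F}.
Read 'a': {S, B, C, D, F} → {S, A, E, F}.
Read 'b': {S, A, E, F} → {S, B, C, D, E, F}.
The final set {S, B, C, D, E, F} contains the accepting state F.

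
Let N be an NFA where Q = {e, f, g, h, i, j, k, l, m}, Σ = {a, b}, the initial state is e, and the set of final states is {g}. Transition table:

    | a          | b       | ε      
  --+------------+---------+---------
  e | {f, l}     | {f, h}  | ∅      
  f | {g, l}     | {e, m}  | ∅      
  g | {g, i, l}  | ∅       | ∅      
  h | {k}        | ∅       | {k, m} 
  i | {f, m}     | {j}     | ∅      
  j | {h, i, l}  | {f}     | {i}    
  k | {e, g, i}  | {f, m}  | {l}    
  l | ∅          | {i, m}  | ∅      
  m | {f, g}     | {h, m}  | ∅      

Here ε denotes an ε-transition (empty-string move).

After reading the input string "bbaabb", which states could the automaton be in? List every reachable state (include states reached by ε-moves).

{e, f, h, i, j, k, l, m}

Start in {e}.
Read 'b': {e} → {f, h, k, l, m}.
Read 'b': {f, h, k, l, m} → {e, f, h, i, k, l, m}.
Read 'a': {e, f, h, i, k, l, m} → {e, f, g, i, k, l, m}.
Read 'a': {e, f, g, i, k, l, m} → {e, f, g, i, l, m}.
Read 'b': {e, f, g, i, l, m} → {e, f, h, i, j, k, l, m}.
Read 'b': {e, f, h, i, j, k, l, m} → {e, f, h, i, j, k, l, m}.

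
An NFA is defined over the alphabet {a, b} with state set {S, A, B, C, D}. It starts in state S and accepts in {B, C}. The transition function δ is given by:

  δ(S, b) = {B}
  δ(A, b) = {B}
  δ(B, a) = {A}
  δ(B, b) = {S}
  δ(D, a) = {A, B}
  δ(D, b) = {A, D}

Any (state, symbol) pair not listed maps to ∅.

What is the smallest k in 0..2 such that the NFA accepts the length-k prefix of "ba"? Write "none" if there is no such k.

Start in {S}.
Read 'b': S→{B}; now {B}.
None of the earlier sets intersect F, but {B} does.

1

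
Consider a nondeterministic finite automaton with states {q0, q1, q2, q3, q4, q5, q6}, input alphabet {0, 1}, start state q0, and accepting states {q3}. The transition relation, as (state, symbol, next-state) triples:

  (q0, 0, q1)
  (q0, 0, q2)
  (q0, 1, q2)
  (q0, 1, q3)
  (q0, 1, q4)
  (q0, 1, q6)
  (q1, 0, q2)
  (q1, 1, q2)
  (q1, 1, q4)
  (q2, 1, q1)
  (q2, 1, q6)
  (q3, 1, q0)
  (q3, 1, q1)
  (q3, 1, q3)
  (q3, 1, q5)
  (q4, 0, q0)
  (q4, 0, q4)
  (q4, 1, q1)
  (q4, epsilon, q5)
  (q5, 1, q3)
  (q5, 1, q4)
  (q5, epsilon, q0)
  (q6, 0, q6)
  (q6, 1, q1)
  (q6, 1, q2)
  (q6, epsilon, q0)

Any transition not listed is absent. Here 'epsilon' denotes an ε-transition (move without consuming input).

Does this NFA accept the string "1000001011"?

Yes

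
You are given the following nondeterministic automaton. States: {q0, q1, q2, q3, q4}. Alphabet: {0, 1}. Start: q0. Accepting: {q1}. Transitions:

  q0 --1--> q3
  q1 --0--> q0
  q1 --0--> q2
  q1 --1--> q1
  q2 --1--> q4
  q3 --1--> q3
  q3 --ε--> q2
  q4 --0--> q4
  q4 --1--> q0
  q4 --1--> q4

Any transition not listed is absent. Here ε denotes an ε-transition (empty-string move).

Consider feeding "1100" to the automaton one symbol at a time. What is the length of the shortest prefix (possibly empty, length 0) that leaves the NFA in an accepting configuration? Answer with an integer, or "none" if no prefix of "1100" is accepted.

none

Start in {q0}.
Read '1': q0→{q3}; union {q3}; ε-closure = {q2, q3}.
Read '1': q2→{q4}, q3→{q3}; union {q3, q4}; ε-closure = {q2, q3, q4}.
Read '0': q2→∅, q3→∅, q4→{q4}; now {q4}.
Read '0': q4→{q4}; now {q4}.
No reachable set along the way intersects F.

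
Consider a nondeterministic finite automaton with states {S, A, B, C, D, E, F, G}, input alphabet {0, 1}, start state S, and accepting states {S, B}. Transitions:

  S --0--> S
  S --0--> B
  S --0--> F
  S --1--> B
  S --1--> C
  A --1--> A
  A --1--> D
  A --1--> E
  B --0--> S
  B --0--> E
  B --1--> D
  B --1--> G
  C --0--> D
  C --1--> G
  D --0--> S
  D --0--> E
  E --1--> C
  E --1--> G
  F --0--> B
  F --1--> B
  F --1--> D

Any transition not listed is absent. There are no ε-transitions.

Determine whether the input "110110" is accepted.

Start in {S}.
Read '1': S→{B, C}; now {B, C}.
Read '1': B→{D, G}, C→{G}; now {D, G}.
Read '0': D→{S, E}, G→∅; now {S, E}.
Read '1': S→{B, C}, E→{C, G}; now {B, C, G}.
Read '1': B→{D, G}, C→{G}, G→∅; now {D, G}.
Read '0': D→{S, E}, G→∅; now {S, E}.
The final set {S, E} contains the accepting state S.

Yes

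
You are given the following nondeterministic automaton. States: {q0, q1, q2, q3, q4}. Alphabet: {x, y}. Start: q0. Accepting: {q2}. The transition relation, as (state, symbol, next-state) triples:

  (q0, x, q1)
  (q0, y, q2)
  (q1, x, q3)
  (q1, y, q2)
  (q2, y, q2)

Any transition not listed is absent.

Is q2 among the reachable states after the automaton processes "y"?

Yes

Start in {q0}.
Read 'y': q0→{q2}; now {q2}.
State q2 is in {q2}.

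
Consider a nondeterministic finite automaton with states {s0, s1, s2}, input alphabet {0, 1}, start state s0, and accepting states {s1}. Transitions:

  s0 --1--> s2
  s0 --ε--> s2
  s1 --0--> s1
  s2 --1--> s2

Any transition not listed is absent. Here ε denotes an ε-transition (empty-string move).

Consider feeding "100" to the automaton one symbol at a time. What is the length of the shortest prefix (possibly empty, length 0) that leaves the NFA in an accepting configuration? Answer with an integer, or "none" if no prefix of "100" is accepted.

none

Start: ε-closure({s0}) = {s0, s2}.
Read '1': s0→{s2}, s2→{s2}; now {s2}.
Read '0': s2→∅; now ∅.
The set is empty and remains empty for the remaining 1 symbol.
No reachable set along the way intersects F.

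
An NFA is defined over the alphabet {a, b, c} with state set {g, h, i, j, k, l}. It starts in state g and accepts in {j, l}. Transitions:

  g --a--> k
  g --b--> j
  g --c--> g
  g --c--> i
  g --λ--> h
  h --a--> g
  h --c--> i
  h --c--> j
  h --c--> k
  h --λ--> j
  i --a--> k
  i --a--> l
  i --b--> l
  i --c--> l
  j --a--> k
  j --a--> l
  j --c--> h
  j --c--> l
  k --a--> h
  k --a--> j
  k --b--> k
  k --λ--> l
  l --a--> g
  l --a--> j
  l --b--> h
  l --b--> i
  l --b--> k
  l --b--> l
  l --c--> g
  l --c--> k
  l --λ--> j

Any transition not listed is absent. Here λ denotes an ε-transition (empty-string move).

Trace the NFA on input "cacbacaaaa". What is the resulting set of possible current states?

{g, h, j, k, l}

Start: ε-closure({g}) = {g, h, j}.
Read 'c': g→{g, i}, h→{i, j, k}, j→{h, l}; now {g, h, i, j, k, l}.
Read 'a': g→{k}, h→{g}, i→{k, l}, j→{k, l}, k→{h, j}, l→{g, j}; now {g, h, j, k, l}.
Read 'c': g→{g, i}, h→{i, j, k}, j→{h, l}, k→∅, l→{g, k}; now {g, h, i, j, k, l}.
Read 'b': g→{j}, h→∅, i→{l}, j→∅, k→{k}, l→{h, i, k, l}; now {h, i, j, k, l}.
Read 'a': h→{g}, i→{k, l}, j→{k, l}, k→{h, j}, l→{g, j}; now {g, h, j, k, l}.
Read 'c': g→{g, i}, h→{i, j, k}, j→{h, l}, k→∅, l→{g, k}; now {g, h, i, j, k, l}.
Read 'a': g→{k}, h→{g}, i→{k, l}, j→{k, l}, k→{h, j}, l→{g, j}; now {g, h, j, k, l}.
Read 'a': g→{k}, h→{g}, j→{k, l}, k→{h, j}, l→{g, j}; now {g, h, j, k, l}.
Read 'a': g→{k}, h→{g}, j→{k, l}, k→{h, j}, l→{g, j}; now {g, h, j, k, l}.
Read 'a': g→{k}, h→{g}, j→{k, l}, k→{h, j}, l→{g, j}; now {g, h, j, k, l}.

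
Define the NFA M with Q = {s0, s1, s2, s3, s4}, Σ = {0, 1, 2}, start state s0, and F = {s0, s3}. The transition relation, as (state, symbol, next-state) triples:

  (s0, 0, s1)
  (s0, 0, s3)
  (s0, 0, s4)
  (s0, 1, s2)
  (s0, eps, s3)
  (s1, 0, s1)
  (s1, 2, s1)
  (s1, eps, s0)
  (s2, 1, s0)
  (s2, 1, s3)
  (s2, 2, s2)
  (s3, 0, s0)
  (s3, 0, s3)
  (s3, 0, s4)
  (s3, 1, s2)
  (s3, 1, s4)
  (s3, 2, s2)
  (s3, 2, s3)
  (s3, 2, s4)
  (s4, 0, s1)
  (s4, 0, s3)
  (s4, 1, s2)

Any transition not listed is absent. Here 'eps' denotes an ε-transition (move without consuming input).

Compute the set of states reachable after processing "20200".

{s0, s1, s3, s4}

Start: ε-closure({s0}) = {s0, s3}.
Read '2': {s0, s3} → {s2, s3, s4}.
Read '0': {s2, s3, s4} → {s0, s1, s3, s4}.
Read '2': {s0, s1, s3, s4} → {s0, s1, s2, s3, s4}.
Read '0': {s0, s1, s2, s3, s4} → {s0, s1, s3, s4}.
Read '0': {s0, s1, s3, s4} → {s0, s1, s3, s4}.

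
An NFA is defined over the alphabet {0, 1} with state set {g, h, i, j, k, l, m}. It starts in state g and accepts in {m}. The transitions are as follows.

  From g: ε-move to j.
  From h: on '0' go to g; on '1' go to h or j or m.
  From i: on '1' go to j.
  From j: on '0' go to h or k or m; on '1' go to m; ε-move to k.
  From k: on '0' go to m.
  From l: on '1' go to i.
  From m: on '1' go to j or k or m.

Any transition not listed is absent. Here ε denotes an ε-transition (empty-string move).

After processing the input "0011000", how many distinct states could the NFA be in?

3

Start: ε-closure({g}) = {g, j, k}.
Read '0': g→∅, j→{h, k, m}, k→{m}; now {h, k, m}.
Read '0': h→{g}, k→{m}, m→∅; union {g, m}; ε-closure = {g, j, k, m}.
Read '1': g→∅, j→{m}, k→∅, m→{j, k, m}; now {j, k, m}.
Read '1': j→{m}, k→∅, m→{j, k, m}; now {j, k, m}.
Read '0': j→{h, k, m}, k→{m}, m→∅; now {h, k, m}.
Read '0': h→{g}, k→{m}, m→∅; union {g, m}; ε-closure = {g, j, k, m}.
Read '0': g→∅, j→{h, k, m}, k→{m}, m→∅; now {h, k, m}.
That set has 3 states.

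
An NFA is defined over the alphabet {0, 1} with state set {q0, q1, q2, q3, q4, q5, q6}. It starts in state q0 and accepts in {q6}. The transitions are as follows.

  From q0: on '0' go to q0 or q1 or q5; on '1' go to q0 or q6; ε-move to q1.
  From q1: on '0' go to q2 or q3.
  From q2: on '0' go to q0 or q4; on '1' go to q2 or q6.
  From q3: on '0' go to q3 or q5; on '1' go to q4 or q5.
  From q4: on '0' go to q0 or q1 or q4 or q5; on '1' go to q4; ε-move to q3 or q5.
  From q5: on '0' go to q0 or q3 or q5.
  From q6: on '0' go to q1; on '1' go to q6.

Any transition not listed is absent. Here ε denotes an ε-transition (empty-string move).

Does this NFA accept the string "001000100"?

Start: ε-closure({q0}) = {q0, q1}.
Read '0': q0→{q0, q1, q5}, q1→{q2, q3}; now {q0, q1, q2, q3, q5}.
Read '0': q0→{q0, q1, q5}, q1→{q2, q3}, q2→{q0, q4}, q3→{q3, q5}, q5→{q0, q3, q5}; now {q0, q1, q2, q3, q4, q5}.
Read '1': q0→{q0, q6}, q1→∅, q2→{q2, q6}, q3→{q4, q5}, q4→{q4}, q5→∅; union {q0, q2, q4, q5, q6}; ε-closure = {q0, q1, q2, q3, q4, q5, q6}.
Read '0': q0→{q0, q1, q5}, q1→{q2, q3}, q2→{q0, q4}, q3→{q3, q5}, q4→{q0, q1, q4, q5}, q5→{q0, q3, q5}, q6→{q1}; now {q0, q1, q2, q3, q4, q5}.
Read '0': q0→{q0, q1, q5}, q1→{q2, q3}, q2→{q0, q4}, q3→{q3, q5}, q4→{q0, q1, q4, q5}, q5→{q0, q3, q5}; now {q0, q1, q2, q3, q4, q5}.
Read '0': q0→{q0, q1, q5}, q1→{q2, q3}, q2→{q0, q4}, q3→{q3, q5}, q4→{q0, q1, q4, q5}, q5→{q0, q3, q5}; now {q0, q1, q2, q3, q4, q5}.
Read '1': q0→{q0, q6}, q1→∅, q2→{q2, q6}, q3→{q4, q5}, q4→{q4}, q5→∅; union {q0, q2, q4, q5, q6}; ε-closure = {q0, q1, q2, q3, q4, q5, q6}.
Read '0': q0→{q0, q1, q5}, q1→{q2, q3}, q2→{q0, q4}, q3→{q3, q5}, q4→{q0, q1, q4, q5}, q5→{q0, q3, q5}, q6→{q1}; now {q0, q1, q2, q3, q4, q5}.
Read '0': q0→{q0, q1, q5}, q1→{q2, q3}, q2→{q0, q4}, q3→{q3, q5}, q4→{q0, q1, q4, q5}, q5→{q0, q3, q5}; now {q0, q1, q2, q3, q4, q5}.
The final set {q0, q1, q2, q3, q4, q5} contains no accepting state.

No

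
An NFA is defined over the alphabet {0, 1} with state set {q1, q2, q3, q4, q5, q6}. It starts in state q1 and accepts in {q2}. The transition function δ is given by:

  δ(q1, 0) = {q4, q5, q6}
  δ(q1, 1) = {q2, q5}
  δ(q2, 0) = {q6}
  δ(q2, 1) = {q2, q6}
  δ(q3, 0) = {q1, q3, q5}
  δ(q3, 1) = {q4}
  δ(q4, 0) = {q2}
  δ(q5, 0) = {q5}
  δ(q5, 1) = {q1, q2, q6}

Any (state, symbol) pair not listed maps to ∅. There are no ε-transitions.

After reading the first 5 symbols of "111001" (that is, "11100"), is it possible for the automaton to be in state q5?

Yes

Start in {q1}.
Read '1': {q1} → {q2, q5}.
Read '1': {q2, q5} → {q1, q2, q6}.
Read '1': {q1, q2, q6} → {q2, q5, q6}.
Read '0': {q2, q5, q6} → {q5, q6}.
Read '0': {q5, q6} → {q5}.
State q5 is in {q5}.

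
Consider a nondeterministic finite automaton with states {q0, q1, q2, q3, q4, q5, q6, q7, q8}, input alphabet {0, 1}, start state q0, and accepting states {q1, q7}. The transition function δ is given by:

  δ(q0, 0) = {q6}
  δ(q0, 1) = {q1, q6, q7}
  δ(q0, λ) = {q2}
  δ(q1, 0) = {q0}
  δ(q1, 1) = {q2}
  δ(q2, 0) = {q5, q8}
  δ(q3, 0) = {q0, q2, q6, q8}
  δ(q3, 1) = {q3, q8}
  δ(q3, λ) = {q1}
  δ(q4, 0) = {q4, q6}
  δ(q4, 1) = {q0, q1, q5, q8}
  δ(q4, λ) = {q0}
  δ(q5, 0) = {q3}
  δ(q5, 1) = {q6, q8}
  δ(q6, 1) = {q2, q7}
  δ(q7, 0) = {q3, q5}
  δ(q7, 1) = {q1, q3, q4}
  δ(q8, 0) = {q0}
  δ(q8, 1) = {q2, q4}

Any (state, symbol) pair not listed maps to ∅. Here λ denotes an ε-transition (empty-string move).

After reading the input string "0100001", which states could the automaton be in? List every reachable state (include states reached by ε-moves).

Start: ε-closure({q0}) = {q0, q2}.
Read '0': {q0, q2} → {q5, q6, q8}.
Read '1': {q5, q6, q8} → {q0, q2, q4, q6, q7, q8}.
Read '0': {q0, q2, q4, q6, q7, q8} → {q0, q1, q2, q3, q4, q5, q6, q8}.
Read '0': {q0, q1, q2, q3, q4, q5, q6, q8} → {q0, q1, q2, q3, q4, q5, q6, q8}.
Read '0': {q0, q1, q2, q3, q4, q5, q6, q8} → {q0, q1, q2, q3, q4, q5, q6, q8}.
Read '0': {q0, q1, q2, q3, q4, q5, q6, q8} → {q0, q1, q2, q3, q4, q5, q6, q8}.
Read '1': {q0, q1, q2, q3, q4, q5, q6, q8} → {q0, q1, q2, q3, q4, q5, q6, q7, q8}.

{q0, q1, q2, q3, q4, q5, q6, q7, q8}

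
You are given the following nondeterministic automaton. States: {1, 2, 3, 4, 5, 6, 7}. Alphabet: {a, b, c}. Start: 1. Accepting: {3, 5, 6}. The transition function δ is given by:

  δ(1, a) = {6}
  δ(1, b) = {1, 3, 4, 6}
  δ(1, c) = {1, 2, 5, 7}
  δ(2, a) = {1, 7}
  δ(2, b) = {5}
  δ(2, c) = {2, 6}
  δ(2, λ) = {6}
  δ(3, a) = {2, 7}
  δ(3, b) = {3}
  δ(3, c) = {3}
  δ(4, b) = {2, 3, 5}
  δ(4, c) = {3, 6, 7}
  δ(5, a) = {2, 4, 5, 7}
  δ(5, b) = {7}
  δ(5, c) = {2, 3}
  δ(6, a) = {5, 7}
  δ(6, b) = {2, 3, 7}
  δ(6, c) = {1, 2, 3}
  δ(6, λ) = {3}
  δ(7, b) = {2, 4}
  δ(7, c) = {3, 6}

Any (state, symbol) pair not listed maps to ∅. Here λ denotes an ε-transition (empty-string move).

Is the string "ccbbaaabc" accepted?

Yes

Start in {1}.
Read 'c': 1→{1, 2, 5, 7}; union {1, 2, 5, 7}; ε-closure = {1, 2, 3, 5, 6, 7}.
Read 'c': 1→{1, 2, 5, 7}, 2→{2, 6}, 3→{3}, 5→{2, 3}, 6→{1, 2, 3}, 7→{3, 6}; now {1, 2, 3, 5, 6, 7}.
Read 'b': 1→{1, 3, 4, 6}, 2→{5}, 3→{3}, 5→{7}, 6→{2, 3, 7}, 7→{2, 4}; now {1, 2, 3, 4, 5, 6, 7}.
Read 'b': 1→{1, 3, 4, 6}, 2→{5}, 3→{3}, 4→{2, 3, 5}, 5→{7}, 6→{2, 3, 7}, 7→{2, 4}; now {1, 2, 3, 4, 5, 6, 7}.
Read 'a': 1→{6}, 2→{1, 7}, 3→{2, 7}, 4→∅, 5→{2, 4, 5, 7}, 6→{5, 7}, 7→∅; union {1, 2, 4, 5, 6, 7}; ε-closure = {1, 2, 3, 4, 5, 6, 7}.
Read 'a': 1→{6}, 2→{1, 7}, 3→{2, 7}, 4→∅, 5→{2, 4, 5, 7}, 6→{5, 7}, 7→∅; union {1, 2, 4, 5, 6, 7}; ε-closure = {1, 2, 3, 4, 5, 6, 7}.
Read 'a': 1→{6}, 2→{1, 7}, 3→{2, 7}, 4→∅, 5→{2, 4, 5, 7}, 6→{5, 7}, 7→∅; union {1, 2, 4, 5, 6, 7}; ε-closure = {1, 2, 3, 4, 5, 6, 7}.
Read 'b': 1→{1, 3, 4, 6}, 2→{5}, 3→{3}, 4→{2, 3, 5}, 5→{7}, 6→{2, 3, 7}, 7→{2, 4}; now {1, 2, 3, 4, 5, 6, 7}.
Read 'c': 1→{1, 2, 5, 7}, 2→{2, 6}, 3→{3}, 4→{3, 6, 7}, 5→{2, 3}, 6→{1, 2, 3}, 7→{3, 6}; now {1, 2, 3, 5, 6, 7}.
The final set {1, 2, 3, 5, 6, 7} contains the accepting states 3, 5, 6.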